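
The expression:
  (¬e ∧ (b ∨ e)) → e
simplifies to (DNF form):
e ∨ ¬b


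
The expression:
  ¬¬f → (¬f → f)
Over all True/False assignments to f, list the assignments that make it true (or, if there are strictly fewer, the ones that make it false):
is always true.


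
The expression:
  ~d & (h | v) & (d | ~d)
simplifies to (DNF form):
(h & ~d) | (v & ~d)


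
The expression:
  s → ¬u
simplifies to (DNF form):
¬s ∨ ¬u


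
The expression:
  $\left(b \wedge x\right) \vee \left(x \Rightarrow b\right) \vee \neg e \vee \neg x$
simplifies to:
$b \vee \neg e \vee \neg x$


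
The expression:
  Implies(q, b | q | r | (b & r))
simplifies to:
True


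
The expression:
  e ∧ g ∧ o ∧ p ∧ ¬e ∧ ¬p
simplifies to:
False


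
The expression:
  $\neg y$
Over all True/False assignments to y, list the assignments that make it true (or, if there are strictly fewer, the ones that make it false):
is true only for:
  y=False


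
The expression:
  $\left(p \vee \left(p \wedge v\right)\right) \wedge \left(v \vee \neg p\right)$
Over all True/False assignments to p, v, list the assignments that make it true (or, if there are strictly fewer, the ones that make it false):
is true only for:
  p=True, v=True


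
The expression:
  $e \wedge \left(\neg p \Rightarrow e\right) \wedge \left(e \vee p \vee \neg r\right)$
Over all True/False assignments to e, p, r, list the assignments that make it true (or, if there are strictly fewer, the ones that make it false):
is true only for:
  e=True, p=False, r=False;
  e=True, p=False, r=True;
  e=True, p=True, r=False;
  e=True, p=True, r=True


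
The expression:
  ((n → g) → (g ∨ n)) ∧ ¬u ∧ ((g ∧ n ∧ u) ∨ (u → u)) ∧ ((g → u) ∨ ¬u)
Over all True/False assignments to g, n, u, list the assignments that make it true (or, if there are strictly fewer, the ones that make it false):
is true only for:
  g=False, n=True, u=False;
  g=True, n=False, u=False;
  g=True, n=True, u=False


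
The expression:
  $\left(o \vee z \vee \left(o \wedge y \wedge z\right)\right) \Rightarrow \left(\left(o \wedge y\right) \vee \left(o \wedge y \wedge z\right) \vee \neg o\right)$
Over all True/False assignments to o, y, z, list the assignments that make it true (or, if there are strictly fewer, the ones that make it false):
is false only for:
  o=True, y=False, z=False;
  o=True, y=False, z=True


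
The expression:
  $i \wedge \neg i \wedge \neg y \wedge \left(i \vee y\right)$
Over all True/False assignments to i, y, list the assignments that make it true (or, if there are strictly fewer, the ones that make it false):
is never true.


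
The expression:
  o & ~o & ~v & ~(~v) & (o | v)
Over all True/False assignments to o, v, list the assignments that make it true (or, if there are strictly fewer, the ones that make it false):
is never true.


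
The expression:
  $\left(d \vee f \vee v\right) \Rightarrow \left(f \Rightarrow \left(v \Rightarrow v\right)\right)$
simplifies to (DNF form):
$\text{True}$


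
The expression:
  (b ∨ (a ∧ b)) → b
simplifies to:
True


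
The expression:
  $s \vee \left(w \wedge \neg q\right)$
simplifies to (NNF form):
$s \vee \left(w \wedge \neg q\right)$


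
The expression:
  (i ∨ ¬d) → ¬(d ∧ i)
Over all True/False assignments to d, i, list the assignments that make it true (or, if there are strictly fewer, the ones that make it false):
is false only for:
  d=True, i=True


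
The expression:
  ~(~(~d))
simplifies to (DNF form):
~d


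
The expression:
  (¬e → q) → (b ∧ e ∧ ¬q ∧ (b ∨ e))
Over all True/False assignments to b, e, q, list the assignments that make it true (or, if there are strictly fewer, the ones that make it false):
is true only for:
  b=False, e=False, q=False;
  b=True, e=False, q=False;
  b=True, e=True, q=False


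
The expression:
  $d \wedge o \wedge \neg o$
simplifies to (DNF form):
$\text{False}$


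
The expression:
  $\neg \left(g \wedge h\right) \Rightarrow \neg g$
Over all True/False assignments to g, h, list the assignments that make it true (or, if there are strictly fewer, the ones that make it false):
is false only for:
  g=True, h=False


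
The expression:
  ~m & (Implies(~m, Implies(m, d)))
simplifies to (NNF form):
~m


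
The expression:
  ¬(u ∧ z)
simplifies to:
¬u ∨ ¬z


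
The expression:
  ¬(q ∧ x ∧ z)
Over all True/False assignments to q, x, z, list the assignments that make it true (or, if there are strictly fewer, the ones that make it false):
is false only for:
  q=True, x=True, z=True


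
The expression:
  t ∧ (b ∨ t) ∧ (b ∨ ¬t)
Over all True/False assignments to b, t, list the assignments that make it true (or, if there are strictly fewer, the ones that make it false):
is true only for:
  b=True, t=True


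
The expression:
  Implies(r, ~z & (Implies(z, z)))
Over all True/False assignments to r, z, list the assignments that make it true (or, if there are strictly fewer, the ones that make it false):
is false only for:
  r=True, z=True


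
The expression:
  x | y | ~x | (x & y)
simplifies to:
True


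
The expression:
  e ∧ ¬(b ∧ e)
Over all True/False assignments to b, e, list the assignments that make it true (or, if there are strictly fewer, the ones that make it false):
is true only for:
  b=False, e=True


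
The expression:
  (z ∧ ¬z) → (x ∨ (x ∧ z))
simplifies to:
True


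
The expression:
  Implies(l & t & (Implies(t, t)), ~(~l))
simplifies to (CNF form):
True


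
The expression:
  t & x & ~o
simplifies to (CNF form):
t & x & ~o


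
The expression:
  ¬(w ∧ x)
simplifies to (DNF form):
¬w ∨ ¬x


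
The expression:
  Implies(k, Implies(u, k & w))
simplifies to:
w | ~k | ~u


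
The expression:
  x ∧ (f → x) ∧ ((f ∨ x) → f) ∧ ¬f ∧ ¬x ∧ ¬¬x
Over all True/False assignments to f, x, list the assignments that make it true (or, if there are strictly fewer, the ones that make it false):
is never true.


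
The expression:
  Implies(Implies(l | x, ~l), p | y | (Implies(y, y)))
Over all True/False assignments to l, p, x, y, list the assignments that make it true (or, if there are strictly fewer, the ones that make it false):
is always true.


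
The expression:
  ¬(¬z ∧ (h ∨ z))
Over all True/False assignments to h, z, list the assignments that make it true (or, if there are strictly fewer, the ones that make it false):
is false only for:
  h=True, z=False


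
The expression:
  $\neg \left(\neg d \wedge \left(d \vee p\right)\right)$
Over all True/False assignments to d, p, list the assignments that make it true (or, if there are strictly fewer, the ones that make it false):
is false only for:
  d=False, p=True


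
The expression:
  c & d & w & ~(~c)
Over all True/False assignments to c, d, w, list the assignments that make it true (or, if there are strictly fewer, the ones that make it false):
is true only for:
  c=True, d=True, w=True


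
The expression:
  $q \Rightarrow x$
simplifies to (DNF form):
$x \vee \neg q$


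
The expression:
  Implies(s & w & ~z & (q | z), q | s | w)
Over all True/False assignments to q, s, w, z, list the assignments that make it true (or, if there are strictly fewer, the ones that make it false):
is always true.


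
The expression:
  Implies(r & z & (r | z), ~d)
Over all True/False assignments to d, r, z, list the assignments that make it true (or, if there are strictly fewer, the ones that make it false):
is false only for:
  d=True, r=True, z=True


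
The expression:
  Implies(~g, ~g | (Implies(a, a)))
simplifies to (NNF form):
True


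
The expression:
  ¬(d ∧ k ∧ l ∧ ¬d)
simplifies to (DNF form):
True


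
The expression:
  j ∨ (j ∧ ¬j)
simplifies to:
j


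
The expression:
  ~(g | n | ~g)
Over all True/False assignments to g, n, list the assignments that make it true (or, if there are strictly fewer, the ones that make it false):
is never true.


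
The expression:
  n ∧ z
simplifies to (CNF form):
n ∧ z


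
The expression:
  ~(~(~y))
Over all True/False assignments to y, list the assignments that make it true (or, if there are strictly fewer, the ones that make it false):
is true only for:
  y=False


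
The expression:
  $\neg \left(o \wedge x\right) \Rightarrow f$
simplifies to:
$f \vee \left(o \wedge x\right)$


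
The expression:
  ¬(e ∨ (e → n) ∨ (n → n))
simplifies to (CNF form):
False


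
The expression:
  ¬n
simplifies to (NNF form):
¬n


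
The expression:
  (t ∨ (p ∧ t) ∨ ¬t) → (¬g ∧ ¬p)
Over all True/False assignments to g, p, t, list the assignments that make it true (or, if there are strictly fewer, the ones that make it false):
is true only for:
  g=False, p=False, t=False;
  g=False, p=False, t=True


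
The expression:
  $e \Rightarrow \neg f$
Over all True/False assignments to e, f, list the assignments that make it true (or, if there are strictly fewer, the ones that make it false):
is false only for:
  e=True, f=True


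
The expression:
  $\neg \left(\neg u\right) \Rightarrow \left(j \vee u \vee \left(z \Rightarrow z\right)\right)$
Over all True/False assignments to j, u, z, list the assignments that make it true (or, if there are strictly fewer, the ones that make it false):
is always true.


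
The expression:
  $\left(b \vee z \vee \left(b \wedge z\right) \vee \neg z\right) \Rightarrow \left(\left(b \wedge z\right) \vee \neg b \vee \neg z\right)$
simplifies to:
$\text{True}$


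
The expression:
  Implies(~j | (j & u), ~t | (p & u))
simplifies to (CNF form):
(j | u | ~t) & (p | ~t | ~u)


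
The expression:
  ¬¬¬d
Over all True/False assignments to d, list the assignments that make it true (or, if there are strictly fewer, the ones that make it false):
is true only for:
  d=False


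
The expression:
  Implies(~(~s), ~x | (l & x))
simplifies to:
l | ~s | ~x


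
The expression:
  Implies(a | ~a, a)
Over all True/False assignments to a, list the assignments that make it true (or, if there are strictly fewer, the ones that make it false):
is true only for:
  a=True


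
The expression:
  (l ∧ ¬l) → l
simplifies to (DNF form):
True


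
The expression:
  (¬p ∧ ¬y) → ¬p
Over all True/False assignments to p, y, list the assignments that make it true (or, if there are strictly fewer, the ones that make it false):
is always true.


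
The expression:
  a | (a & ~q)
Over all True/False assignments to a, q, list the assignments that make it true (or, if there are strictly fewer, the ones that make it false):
is true only for:
  a=True, q=False;
  a=True, q=True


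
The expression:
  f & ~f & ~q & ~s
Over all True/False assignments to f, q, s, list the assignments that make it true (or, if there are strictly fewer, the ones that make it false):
is never true.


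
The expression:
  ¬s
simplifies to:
¬s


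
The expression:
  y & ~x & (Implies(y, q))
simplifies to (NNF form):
q & y & ~x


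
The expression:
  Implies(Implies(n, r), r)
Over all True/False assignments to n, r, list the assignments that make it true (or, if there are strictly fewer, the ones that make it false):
is false only for:
  n=False, r=False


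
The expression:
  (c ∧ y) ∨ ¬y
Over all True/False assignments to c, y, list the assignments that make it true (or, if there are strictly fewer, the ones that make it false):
is false only for:
  c=False, y=True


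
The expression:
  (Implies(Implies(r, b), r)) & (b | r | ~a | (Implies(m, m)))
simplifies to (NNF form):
r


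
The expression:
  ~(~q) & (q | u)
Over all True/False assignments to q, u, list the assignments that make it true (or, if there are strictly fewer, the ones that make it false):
is true only for:
  q=True, u=False;
  q=True, u=True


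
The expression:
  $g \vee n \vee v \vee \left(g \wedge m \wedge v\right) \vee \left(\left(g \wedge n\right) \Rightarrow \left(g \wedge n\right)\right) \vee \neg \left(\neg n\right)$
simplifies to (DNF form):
$\text{True}$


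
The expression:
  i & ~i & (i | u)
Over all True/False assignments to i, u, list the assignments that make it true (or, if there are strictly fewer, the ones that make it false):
is never true.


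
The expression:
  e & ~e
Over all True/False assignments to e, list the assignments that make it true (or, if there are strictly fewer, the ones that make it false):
is never true.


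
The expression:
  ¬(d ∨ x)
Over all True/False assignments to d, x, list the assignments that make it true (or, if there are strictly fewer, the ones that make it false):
is true only for:
  d=False, x=False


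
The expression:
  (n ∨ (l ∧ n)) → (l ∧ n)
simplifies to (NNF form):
l ∨ ¬n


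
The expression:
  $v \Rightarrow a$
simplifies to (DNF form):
$a \vee \neg v$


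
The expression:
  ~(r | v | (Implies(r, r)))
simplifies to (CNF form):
False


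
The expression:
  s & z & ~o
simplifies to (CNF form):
s & z & ~o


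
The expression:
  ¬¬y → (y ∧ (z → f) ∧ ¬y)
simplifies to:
¬y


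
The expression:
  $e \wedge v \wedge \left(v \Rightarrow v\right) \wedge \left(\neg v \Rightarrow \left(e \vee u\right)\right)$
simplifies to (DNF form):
$e \wedge v$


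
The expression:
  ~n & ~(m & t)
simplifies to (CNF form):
~n & (~m | ~t)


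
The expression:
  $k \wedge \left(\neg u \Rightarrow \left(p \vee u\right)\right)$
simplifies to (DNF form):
$\left(k \wedge p\right) \vee \left(k \wedge u\right)$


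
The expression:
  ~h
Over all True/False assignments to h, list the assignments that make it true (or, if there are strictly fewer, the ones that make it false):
is true only for:
  h=False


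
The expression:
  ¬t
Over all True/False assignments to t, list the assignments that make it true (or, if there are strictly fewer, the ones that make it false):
is true only for:
  t=False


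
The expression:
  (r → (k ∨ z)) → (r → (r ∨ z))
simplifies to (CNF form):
True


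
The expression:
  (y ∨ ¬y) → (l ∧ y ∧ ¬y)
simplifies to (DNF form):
False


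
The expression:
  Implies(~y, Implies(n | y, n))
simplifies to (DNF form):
True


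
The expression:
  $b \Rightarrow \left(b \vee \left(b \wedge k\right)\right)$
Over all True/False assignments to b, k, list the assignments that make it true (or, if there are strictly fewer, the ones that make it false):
is always true.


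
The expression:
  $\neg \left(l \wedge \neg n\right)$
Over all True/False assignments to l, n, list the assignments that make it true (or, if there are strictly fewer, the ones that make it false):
is false only for:
  l=True, n=False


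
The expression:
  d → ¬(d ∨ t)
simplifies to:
¬d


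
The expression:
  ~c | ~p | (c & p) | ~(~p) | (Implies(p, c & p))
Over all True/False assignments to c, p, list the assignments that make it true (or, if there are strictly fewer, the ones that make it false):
is always true.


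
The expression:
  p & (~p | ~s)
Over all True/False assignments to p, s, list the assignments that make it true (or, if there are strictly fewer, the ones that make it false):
is true only for:
  p=True, s=False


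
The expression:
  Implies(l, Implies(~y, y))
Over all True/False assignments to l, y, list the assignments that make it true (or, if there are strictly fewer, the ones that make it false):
is false only for:
  l=True, y=False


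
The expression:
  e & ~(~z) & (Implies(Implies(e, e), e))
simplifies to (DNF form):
e & z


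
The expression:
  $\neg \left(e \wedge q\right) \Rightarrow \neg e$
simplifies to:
$q \vee \neg e$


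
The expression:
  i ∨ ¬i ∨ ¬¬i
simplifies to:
True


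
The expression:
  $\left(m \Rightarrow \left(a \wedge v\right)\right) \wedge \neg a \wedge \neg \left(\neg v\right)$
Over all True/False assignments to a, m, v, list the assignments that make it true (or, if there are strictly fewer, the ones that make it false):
is true only for:
  a=False, m=False, v=True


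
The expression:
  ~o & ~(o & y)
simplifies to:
~o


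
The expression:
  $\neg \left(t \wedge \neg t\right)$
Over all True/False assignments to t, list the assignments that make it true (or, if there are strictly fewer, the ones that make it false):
is always true.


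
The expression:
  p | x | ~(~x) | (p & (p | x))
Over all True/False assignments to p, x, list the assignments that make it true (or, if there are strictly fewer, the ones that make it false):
is false only for:
  p=False, x=False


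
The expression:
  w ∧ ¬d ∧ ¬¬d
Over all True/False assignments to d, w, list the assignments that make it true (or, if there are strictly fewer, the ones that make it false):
is never true.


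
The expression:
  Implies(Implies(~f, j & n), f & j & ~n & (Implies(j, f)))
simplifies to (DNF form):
(j & ~n) | (~f & ~j)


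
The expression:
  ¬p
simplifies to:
¬p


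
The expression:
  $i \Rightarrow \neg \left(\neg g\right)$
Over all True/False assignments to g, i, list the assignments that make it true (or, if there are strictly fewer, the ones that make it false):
is false only for:
  g=False, i=True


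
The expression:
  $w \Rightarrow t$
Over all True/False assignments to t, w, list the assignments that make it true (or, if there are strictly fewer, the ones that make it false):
is false only for:
  t=False, w=True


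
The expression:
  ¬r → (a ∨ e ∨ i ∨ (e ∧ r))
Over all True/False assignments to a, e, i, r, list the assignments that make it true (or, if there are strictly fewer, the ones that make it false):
is false only for:
  a=False, e=False, i=False, r=False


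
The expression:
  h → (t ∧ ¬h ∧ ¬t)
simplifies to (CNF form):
¬h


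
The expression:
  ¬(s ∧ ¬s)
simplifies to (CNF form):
True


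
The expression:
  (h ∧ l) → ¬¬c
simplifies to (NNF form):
c ∨ ¬h ∨ ¬l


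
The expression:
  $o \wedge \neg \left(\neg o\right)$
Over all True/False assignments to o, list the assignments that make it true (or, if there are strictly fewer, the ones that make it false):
is true only for:
  o=True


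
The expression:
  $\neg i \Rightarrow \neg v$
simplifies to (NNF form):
$i \vee \neg v$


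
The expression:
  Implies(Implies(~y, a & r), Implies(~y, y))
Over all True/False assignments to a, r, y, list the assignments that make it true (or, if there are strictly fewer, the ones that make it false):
is false only for:
  a=True, r=True, y=False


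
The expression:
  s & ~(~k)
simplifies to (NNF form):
k & s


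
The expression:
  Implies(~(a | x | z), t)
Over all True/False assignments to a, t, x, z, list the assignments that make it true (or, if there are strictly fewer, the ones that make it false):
is false only for:
  a=False, t=False, x=False, z=False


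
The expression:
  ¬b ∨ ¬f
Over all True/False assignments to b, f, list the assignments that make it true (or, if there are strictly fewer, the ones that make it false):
is false only for:
  b=True, f=True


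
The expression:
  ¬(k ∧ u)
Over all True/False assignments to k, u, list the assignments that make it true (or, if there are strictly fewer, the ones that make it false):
is false only for:
  k=True, u=True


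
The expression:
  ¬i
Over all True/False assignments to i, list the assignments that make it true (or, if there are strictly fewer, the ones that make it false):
is true only for:
  i=False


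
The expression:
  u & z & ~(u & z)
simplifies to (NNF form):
False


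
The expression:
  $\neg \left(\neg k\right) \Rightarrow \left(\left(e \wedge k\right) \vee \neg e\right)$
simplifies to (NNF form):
$\text{True}$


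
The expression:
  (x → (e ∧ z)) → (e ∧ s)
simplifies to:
(e ∧ s) ∨ (x ∧ ¬e) ∨ (x ∧ ¬z)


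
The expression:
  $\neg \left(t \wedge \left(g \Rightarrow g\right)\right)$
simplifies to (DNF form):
$\neg t$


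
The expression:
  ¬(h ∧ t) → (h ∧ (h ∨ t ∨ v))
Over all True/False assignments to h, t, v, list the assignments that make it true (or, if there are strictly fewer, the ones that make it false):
is true only for:
  h=True, t=False, v=False;
  h=True, t=False, v=True;
  h=True, t=True, v=False;
  h=True, t=True, v=True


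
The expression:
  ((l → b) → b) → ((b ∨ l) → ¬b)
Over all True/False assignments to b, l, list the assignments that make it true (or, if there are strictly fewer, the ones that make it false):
is true only for:
  b=False, l=False;
  b=False, l=True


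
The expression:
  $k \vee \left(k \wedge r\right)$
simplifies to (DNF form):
$k$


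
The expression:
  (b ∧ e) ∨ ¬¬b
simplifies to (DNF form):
b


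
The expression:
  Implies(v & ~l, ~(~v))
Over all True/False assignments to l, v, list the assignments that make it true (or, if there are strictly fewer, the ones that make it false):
is always true.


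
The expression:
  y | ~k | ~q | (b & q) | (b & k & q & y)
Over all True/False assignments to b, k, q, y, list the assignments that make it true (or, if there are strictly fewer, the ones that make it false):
is false only for:
  b=False, k=True, q=True, y=False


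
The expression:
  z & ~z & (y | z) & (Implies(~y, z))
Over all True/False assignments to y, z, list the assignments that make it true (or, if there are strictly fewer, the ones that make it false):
is never true.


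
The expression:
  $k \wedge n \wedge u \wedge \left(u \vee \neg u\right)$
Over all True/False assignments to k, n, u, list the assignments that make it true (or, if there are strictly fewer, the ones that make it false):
is true only for:
  k=True, n=True, u=True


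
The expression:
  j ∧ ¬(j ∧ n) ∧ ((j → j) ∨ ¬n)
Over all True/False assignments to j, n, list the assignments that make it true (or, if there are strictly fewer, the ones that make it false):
is true only for:
  j=True, n=False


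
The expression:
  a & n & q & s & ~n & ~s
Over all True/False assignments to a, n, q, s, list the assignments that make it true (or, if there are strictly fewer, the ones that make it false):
is never true.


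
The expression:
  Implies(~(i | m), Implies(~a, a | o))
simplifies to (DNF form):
a | i | m | o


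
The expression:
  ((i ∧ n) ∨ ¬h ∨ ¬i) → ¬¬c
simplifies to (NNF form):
c ∨ (h ∧ i ∧ ¬n)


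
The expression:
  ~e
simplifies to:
~e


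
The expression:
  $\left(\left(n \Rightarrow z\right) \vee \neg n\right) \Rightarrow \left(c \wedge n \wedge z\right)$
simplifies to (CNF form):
$n \wedge \left(c \vee \neg z\right)$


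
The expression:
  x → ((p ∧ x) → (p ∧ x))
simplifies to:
True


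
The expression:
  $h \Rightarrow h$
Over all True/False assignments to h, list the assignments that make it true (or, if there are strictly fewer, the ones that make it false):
is always true.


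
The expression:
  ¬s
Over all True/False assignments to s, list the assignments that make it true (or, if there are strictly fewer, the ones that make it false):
is true only for:
  s=False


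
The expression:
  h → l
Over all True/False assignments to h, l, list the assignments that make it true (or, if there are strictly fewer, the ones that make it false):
is false only for:
  h=True, l=False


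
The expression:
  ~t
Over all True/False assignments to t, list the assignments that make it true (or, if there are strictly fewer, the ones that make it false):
is true only for:
  t=False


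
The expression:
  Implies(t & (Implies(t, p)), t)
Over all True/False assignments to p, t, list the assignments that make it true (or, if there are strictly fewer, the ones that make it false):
is always true.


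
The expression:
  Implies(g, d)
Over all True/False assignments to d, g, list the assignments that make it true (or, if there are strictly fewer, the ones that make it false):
is false only for:
  d=False, g=True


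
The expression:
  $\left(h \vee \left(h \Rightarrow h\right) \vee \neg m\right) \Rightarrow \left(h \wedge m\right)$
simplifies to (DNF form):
$h \wedge m$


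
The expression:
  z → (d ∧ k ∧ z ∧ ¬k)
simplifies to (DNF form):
¬z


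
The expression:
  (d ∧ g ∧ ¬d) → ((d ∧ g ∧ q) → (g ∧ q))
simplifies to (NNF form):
True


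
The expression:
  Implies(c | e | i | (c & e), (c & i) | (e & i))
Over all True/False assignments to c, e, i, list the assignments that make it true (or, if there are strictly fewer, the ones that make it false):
is true only for:
  c=False, e=False, i=False;
  c=False, e=True, i=True;
  c=True, e=False, i=True;
  c=True, e=True, i=True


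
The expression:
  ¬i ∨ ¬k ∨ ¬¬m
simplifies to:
m ∨ ¬i ∨ ¬k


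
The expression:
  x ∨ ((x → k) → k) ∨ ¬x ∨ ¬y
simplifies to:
True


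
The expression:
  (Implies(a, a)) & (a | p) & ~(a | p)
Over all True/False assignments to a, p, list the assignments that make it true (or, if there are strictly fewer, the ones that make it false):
is never true.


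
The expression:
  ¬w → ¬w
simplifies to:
True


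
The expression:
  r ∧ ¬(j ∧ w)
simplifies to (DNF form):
(r ∧ ¬j) ∨ (r ∧ ¬w)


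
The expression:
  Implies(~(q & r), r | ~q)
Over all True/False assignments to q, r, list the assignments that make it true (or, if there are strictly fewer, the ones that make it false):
is false only for:
  q=True, r=False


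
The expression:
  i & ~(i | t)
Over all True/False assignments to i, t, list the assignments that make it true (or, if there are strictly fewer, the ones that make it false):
is never true.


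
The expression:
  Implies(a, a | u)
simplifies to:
True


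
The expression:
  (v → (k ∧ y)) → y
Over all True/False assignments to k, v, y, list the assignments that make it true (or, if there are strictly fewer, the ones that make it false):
is false only for:
  k=False, v=False, y=False;
  k=True, v=False, y=False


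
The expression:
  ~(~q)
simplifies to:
q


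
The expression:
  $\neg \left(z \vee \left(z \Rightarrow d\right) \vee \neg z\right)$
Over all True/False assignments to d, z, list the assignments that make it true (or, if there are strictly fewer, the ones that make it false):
is never true.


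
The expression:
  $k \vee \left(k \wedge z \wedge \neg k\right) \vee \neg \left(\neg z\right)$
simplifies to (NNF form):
$k \vee z$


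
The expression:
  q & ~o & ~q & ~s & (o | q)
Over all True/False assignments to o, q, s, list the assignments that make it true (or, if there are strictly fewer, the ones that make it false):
is never true.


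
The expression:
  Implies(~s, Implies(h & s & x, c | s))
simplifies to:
True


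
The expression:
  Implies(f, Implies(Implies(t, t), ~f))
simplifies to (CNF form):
~f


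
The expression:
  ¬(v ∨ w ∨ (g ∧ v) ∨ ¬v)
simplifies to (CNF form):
False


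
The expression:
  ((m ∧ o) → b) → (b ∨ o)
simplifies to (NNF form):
b ∨ o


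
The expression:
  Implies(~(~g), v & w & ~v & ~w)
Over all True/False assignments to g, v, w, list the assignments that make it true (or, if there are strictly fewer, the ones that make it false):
is true only for:
  g=False, v=False, w=False;
  g=False, v=False, w=True;
  g=False, v=True, w=False;
  g=False, v=True, w=True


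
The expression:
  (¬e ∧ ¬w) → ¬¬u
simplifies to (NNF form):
e ∨ u ∨ w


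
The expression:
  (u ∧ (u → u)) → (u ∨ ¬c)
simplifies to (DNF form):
True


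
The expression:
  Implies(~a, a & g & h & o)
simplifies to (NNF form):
a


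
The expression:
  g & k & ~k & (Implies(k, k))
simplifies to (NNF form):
False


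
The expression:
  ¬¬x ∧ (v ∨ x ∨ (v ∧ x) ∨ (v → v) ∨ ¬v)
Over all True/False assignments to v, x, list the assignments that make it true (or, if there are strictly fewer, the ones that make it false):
is true only for:
  v=False, x=True;
  v=True, x=True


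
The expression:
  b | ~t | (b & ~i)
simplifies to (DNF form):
b | ~t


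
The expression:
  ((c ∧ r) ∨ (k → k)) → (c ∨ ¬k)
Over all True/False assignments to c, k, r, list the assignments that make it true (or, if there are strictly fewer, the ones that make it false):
is false only for:
  c=False, k=True, r=False;
  c=False, k=True, r=True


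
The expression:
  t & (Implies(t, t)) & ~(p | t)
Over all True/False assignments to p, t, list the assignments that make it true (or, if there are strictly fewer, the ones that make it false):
is never true.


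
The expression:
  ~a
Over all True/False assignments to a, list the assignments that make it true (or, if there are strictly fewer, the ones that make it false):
is true only for:
  a=False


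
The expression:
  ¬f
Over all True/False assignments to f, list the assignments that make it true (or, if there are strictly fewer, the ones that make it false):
is true only for:
  f=False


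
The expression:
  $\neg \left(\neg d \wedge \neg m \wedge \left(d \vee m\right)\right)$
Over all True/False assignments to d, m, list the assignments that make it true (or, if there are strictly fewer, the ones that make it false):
is always true.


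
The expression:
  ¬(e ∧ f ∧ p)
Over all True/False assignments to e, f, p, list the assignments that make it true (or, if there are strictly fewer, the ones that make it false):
is false only for:
  e=True, f=True, p=True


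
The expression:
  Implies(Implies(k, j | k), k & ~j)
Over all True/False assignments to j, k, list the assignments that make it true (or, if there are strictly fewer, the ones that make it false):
is true only for:
  j=False, k=True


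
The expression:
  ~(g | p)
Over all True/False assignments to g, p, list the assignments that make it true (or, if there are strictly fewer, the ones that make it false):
is true only for:
  g=False, p=False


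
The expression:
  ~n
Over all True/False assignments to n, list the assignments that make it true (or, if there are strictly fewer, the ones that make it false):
is true only for:
  n=False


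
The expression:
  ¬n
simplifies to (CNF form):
¬n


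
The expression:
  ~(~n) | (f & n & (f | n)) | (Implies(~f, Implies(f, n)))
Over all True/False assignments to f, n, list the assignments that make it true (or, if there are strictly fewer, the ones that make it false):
is always true.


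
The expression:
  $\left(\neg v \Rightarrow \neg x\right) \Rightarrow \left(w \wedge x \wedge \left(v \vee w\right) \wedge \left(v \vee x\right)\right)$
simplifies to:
$x \wedge \left(w \vee \neg v\right)$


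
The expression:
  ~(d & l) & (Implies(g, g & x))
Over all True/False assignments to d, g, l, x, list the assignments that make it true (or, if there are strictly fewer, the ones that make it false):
is false only for:
  d=False, g=True, l=False, x=False;
  d=False, g=True, l=True, x=False;
  d=True, g=False, l=True, x=False;
  d=True, g=False, l=True, x=True;
  d=True, g=True, l=False, x=False;
  d=True, g=True, l=True, x=False;
  d=True, g=True, l=True, x=True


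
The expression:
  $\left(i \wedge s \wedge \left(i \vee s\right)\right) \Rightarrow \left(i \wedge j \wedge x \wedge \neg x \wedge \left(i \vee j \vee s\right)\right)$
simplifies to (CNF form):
$\neg i \vee \neg s$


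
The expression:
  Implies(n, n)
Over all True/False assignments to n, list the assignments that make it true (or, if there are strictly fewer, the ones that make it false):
is always true.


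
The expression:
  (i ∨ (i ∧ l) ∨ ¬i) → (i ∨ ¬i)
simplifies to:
True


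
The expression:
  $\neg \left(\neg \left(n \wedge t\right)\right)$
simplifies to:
$n \wedge t$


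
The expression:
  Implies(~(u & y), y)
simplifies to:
y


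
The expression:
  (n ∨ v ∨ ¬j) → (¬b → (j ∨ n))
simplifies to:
b ∨ j ∨ n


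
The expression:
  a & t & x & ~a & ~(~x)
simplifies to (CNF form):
False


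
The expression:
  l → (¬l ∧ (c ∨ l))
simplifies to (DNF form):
¬l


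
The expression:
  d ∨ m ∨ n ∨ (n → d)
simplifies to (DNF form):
True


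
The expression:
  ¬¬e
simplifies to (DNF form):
e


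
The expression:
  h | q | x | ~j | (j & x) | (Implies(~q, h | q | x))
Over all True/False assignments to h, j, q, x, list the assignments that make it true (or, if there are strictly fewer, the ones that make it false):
is false only for:
  h=False, j=True, q=False, x=False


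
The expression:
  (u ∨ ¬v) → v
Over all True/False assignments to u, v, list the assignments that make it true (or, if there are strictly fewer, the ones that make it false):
is true only for:
  u=False, v=True;
  u=True, v=True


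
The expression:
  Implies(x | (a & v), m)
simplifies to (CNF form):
(m | ~x) & (m | ~a | ~v)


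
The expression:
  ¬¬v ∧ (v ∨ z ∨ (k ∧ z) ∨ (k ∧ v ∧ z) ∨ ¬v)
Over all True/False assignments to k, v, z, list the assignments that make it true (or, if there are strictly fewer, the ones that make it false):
is true only for:
  k=False, v=True, z=False;
  k=False, v=True, z=True;
  k=True, v=True, z=False;
  k=True, v=True, z=True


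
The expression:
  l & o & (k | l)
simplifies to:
l & o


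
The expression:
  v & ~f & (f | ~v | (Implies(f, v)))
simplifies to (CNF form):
v & ~f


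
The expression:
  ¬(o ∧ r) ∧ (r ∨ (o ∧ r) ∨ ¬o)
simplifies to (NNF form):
¬o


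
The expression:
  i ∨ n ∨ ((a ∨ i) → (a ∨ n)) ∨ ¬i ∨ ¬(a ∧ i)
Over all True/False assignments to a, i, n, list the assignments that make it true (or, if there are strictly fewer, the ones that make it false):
is always true.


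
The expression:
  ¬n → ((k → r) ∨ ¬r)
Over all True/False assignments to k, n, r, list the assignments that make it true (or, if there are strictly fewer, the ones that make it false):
is always true.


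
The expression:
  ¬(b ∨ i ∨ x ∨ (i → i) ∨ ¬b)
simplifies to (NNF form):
False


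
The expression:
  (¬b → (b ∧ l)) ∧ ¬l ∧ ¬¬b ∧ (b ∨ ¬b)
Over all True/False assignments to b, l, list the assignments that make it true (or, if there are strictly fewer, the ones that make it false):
is true only for:
  b=True, l=False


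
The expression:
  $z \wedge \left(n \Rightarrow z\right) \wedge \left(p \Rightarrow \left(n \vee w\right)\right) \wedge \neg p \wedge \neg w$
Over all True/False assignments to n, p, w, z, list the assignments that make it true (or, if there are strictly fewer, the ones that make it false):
is true only for:
  n=False, p=False, w=False, z=True;
  n=True, p=False, w=False, z=True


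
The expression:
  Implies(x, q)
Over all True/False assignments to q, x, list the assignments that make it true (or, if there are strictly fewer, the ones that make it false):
is false only for:
  q=False, x=True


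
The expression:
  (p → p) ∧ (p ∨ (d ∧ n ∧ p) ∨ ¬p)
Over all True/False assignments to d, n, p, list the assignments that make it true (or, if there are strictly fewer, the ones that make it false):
is always true.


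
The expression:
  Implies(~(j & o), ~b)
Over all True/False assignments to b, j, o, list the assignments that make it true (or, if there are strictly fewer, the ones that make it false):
is false only for:
  b=True, j=False, o=False;
  b=True, j=False, o=True;
  b=True, j=True, o=False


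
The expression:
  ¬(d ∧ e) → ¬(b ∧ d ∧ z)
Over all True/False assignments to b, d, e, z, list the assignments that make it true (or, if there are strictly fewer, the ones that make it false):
is false only for:
  b=True, d=True, e=False, z=True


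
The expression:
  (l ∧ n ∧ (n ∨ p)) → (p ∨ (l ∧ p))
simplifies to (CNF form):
p ∨ ¬l ∨ ¬n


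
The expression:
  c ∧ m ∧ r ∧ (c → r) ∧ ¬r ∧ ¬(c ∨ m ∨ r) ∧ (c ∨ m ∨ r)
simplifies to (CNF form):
False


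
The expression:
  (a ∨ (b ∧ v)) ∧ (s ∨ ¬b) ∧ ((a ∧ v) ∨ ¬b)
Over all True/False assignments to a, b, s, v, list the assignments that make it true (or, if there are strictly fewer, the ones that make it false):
is true only for:
  a=True, b=False, s=False, v=False;
  a=True, b=False, s=False, v=True;
  a=True, b=False, s=True, v=False;
  a=True, b=False, s=True, v=True;
  a=True, b=True, s=True, v=True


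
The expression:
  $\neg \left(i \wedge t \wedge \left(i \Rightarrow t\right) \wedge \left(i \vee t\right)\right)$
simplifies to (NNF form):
$\neg i \vee \neg t$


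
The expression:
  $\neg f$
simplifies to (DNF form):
$\neg f$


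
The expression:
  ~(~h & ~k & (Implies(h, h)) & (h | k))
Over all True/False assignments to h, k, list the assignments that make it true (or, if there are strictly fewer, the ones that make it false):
is always true.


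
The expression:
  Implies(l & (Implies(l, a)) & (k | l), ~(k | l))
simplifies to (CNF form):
~a | ~l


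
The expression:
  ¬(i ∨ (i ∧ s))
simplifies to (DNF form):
¬i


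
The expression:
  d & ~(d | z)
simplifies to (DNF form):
False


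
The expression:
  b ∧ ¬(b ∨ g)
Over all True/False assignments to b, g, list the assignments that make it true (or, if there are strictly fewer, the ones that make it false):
is never true.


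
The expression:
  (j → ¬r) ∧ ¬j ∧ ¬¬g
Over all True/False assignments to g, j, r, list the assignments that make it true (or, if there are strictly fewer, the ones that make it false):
is true only for:
  g=True, j=False, r=False;
  g=True, j=False, r=True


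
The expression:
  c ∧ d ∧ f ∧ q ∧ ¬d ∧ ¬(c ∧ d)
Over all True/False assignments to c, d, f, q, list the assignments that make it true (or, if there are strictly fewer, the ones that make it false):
is never true.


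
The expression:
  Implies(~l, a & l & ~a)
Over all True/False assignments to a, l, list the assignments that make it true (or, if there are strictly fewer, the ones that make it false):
is true only for:
  a=False, l=True;
  a=True, l=True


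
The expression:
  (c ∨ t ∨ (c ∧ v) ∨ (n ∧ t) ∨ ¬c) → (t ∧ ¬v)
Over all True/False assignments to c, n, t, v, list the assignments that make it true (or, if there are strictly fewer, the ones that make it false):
is true only for:
  c=False, n=False, t=True, v=False;
  c=False, n=True, t=True, v=False;
  c=True, n=False, t=True, v=False;
  c=True, n=True, t=True, v=False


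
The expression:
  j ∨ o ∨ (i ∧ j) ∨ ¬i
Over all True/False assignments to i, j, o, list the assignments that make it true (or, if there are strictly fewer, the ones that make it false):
is false only for:
  i=True, j=False, o=False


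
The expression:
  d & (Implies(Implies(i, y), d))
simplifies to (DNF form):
d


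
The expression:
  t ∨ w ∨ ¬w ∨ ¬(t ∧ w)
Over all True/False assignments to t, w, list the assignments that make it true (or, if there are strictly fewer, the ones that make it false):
is always true.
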